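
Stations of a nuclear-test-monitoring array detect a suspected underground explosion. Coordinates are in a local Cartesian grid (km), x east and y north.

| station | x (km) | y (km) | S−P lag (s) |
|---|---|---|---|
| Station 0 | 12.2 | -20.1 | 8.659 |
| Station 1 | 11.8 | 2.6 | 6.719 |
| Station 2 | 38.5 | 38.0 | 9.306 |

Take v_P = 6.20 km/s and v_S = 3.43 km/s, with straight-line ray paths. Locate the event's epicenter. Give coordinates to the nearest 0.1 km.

x ≈ -32.4 km, y ≈ 29.2 km

Distance from S−P lag: d = Δt · v_P v_S / (v_P − v_S) = Δt · (6.20·3.43)/(6.20−3.43) ≈ 7.6773·Δt.
So d_Station 0 = 66.48, d_Station 1 = 51.58, d_Station 2 = 71.44 km.
Circle about each station: (x − 12.2)² + (y + 20.1)² = 66.48²; (x − 11.8)² + (y − 2.6)² = 51.58²; (x − 38.5)² + (y − 38.0)² = 71.44².
Subtracting pairs of circle equations eliminates x²+y² and gives linear equations (the radical axes):
-0.8 x + 45.4 y = 1352.24
52.6 x + 116.2 y = 1689.32
Solving the 2×2 system: x ≈ -32.4, y ≈ 29.2 km.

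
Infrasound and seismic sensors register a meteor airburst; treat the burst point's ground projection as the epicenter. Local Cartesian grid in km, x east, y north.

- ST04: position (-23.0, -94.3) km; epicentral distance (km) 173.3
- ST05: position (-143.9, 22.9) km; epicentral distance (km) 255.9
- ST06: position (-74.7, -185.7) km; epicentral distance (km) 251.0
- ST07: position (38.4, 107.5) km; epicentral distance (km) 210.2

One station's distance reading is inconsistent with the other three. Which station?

ST05

Solve using three stations at a time. Using ST04, ST06, ST07 (subtract circle equations pairwise → linear system) gives (x, y) ≈ (148.6, -71.3).
Distances from that point to each station vs reported:
  ST04: calculated 173.1 vs reported 173.3 → residual 0.2 km
  ST05: calculated 307.3 vs reported 255.9 → residual 51.4 km
  ST06: calculated 250.9 vs reported 251.0 → residual 0.1 km
  ST07: calculated 210.1 vs reported 210.2 → residual 0.1 km
ST04, ST06, ST07 are mutually consistent (residuals ≈ 0); ST05 is off by 51.4 km.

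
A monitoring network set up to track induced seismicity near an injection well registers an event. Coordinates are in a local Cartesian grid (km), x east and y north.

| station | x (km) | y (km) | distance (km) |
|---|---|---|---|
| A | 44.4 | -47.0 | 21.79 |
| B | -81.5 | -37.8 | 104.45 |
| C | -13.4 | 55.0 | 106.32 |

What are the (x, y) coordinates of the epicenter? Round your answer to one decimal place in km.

Circle about each station: (x − 44.4)² + (y + 47.0)² = 21.79²; (x + 81.5)² + (y + 37.8)² = 104.45²; (x + 13.4)² + (y − 55.0)² = 106.32².
Subtracting the A equation from the B and C equations removes the quadratic terms:
-251.8 x + 18.4 y = -6544.27
-115.6 x + 204.0 y = -11804.94
Solving the 2×2 system: x ≈ 22.7, y ≈ -45.0 km.

x ≈ 22.7 km, y ≈ -45.0 km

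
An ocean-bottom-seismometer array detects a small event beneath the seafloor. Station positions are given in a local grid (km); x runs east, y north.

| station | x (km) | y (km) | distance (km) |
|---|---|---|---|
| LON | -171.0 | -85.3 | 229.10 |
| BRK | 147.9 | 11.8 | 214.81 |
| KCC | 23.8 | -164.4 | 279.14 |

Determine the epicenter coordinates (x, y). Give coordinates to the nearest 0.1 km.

(-45.1, 106.1)

Circle about each station: (x + 171.0)² + (y + 85.3)² = 229.10²; (x − 147.9)² + (y − 11.8)² = 214.81²; (x − 23.8)² + (y + 164.4)² = 279.14².
Subtracting pairs of circle equations eliminates x²+y² and gives linear equations (the radical axes):
637.8 x + 194.2 y = -8159.97
389.6 x − 158.2 y = -34355.62
Solving the 2×2 system: x ≈ -45.1, y ≈ 106.1 km.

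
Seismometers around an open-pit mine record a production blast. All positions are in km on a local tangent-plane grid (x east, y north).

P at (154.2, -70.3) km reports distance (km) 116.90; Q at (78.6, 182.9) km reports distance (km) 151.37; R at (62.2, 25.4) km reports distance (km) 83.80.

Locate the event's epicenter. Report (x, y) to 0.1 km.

Circle about each station: (x − 154.2)² + (y + 70.3)² = 116.90²; (x − 78.6)² + (y − 182.9)² = 151.37²; (x − 62.2)² + (y − 25.4)² = 83.80².
Subtracting the P equation from the Q and R equations removes the quadratic terms:
-151.2 x + 506.4 y = 1663.37
-184.0 x + 191.4 y = -17562.56
Solving the 2×2 system: x ≈ 143.4, y ≈ 46.1 km.
Check against P (with the unrounded x, y): √((x − 154.2)²+(y + 70.3)²) = 116.90 ≈ 116.90 km. ✓

143.4 km east, 46.1 km north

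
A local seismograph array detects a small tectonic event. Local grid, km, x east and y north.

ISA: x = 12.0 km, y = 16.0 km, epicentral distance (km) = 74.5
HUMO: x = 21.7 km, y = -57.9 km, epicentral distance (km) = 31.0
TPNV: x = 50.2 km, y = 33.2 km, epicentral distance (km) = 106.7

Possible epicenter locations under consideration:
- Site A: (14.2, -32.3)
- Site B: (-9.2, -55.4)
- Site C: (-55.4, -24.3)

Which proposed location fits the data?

For each candidate, compare |candidate − station| to the reported distance:
Site A: residuals ISA 26.1, HUMO 4.3, TPNV 32.0 → max 32.0 km
Site B: residuals ISA 0.0, HUMO 0.0, TPNV 0.0 → max 0.0 km
Site C: residuals ISA 4.0, HUMO 53.1, TPNV 13.5 → max 53.1 km
Only Site B has all residuals ≈ 0.

Site B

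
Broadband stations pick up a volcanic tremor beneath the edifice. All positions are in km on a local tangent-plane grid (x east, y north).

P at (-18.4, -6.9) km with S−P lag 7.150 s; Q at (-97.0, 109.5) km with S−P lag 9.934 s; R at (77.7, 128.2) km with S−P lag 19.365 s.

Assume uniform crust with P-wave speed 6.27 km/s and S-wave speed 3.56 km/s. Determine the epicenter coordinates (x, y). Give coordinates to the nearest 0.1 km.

Distance from S−P lag: d = Δt · v_P v_S / (v_P − v_S) = Δt · (6.27·3.56)/(6.27−3.56) ≈ 8.2366·Δt.
So d_P = 58.89, d_Q = 81.82, d_R = 159.50 km.
Circle about each station: (x + 18.4)² + (y + 6.9)² = 58.89²; (x + 97.0)² + (y − 109.5)² = 81.82²; (x − 77.7)² + (y − 128.2)² = 159.50².
Subtracting the P equation from the Q and R equations removes the quadratic terms:
-157.2 x + 232.8 y = 17786.60
192.2 x + 270.2 y = 114.14
Solving the 2×2 system: x ≈ -54.8, y ≈ 39.4 km.
Check against P (with the unrounded x, y): √((x + 18.4)²+(y + 6.9)²) = 58.89 ≈ 58.89 km. ✓

-54.8 km east, 39.4 km north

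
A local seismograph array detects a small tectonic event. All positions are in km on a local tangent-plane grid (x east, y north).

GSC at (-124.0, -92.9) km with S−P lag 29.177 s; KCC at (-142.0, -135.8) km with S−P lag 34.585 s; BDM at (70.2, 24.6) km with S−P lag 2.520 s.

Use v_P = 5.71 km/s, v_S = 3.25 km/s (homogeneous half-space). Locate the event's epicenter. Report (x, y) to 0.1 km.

Distance from S−P lag: d = Δt · v_P v_S / (v_P − v_S) = Δt · (5.71·3.25)/(5.71−3.25) ≈ 7.5437·Δt.
So d_GSC = 220.10, d_KCC = 260.90, d_BDM = 19.01 km.
Circle about each station: (x + 124.0)² + (y + 92.9)² = 220.10²; (x + 142.0)² + (y + 135.8)² = 260.90²; (x − 70.2)² + (y − 24.6)² = 19.01².
Subtracting the GSC equation from the KCC and BDM equations removes the quadratic terms:
-36.0 x − 85.8 y = -5025.57
388.4 x + 235.0 y = 29609.42
Solving the 2×2 system: x ≈ 54.7, y ≈ 35.6 km.

x ≈ 54.7 km, y ≈ 35.6 km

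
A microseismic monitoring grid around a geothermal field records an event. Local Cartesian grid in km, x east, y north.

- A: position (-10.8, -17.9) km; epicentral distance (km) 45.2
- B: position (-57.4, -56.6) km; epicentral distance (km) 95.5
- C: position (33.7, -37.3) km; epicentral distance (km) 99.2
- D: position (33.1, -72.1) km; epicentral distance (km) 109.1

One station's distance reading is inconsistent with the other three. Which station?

Solve using three stations at a time. Using A, B, D (subtract circle equations pairwise → linear system) gives (x, y) ≈ (-11.8, 27.4).
Distances from that point to each station vs reported:
  A: calculated 45.3 vs reported 45.2 → residual 0.1 km
  B: calculated 95.5 vs reported 95.5 → residual 0.0 km
  C: calculated 79.1 vs reported 99.2 → residual 20.1 km
  D: calculated 109.1 vs reported 109.1 → residual 0.0 km
A, B, D are mutually consistent (residuals ≈ 0); C is off by 20.1 km.

C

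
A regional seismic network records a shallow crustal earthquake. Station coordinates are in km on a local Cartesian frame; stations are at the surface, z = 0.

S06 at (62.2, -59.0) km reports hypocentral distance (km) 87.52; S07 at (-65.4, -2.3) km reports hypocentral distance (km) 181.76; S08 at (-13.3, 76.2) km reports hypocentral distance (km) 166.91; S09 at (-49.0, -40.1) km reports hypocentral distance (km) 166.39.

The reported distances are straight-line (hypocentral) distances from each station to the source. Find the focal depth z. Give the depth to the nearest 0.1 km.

Each station gives a sphere (x−x_i)² + (y−y_i)² + z² = d_i² (stations at z=0).
Subtracting the S06 sphere from S07 and S08: z² cancels, leaving linear equations in x and y:
-255.2 x + 113.4 y = -28444.34
-151.0 x + 270.4 y = -21565.71
Solving: x ≈ 101.109, y ≈ -23.292 km (keep extra digits for the depth step; rounded: 101.1, -23.3).
Then from the S06 sphere: z² = 87.52² − (x − 62.2)² − (y + 59.0)² with x = 101.109, y = -23.292, so z ≈ 69.791 ≈ 69.8 km.

depth ≈ 69.8 km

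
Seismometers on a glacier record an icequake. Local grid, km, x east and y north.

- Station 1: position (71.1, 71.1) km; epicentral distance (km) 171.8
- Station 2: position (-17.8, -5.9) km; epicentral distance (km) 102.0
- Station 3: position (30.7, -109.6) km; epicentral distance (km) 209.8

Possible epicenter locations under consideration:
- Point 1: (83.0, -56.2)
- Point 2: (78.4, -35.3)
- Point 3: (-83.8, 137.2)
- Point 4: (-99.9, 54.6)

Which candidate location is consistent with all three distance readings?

For each candidate, compare |candidate − station| to the reported distance:
Point 1: residuals Station 1 43.9, Station 2 10.7, Station 3 135.1 → max 135.1 km
Point 2: residuals Station 1 65.1, Station 2 1.4, Station 3 121.5 → max 121.5 km
Point 3: residuals Station 1 3.4, Station 2 55.6, Station 3 62.3 → max 62.3 km
Point 4: residuals Station 1 0.0, Station 2 0.0, Station 3 0.0 → max 0.0 km
Only Point 4 has all residuals ≈ 0.

Point 4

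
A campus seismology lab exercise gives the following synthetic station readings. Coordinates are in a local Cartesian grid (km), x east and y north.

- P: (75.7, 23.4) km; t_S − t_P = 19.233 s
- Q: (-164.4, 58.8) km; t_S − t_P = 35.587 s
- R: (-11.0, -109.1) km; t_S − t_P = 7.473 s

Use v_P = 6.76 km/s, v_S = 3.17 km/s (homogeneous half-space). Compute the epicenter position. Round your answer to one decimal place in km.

Distance from S−P lag: d = Δt · v_P v_S / (v_P − v_S) = Δt · (6.76·3.17)/(6.76−3.17) ≈ 5.9691·Δt.
So d_P = 114.80, d_Q = 212.42, d_R = 44.61 km.
Circle about each station: (x − 75.7)² + (y − 23.4)² = 114.80²; (x + 164.4)² + (y − 58.8)² = 212.42²; (x + 11.0)² + (y + 109.1)² = 44.61².
Subtracting the P equation from the Q and R equations removes the quadratic terms:
-480.2 x + 70.8 y = -7736.47
-173.4 x − 265.0 y = 16934.75
Solving the 2×2 system: x ≈ 6.1, y ≈ -67.9 km.

6.1 km east, -67.9 km north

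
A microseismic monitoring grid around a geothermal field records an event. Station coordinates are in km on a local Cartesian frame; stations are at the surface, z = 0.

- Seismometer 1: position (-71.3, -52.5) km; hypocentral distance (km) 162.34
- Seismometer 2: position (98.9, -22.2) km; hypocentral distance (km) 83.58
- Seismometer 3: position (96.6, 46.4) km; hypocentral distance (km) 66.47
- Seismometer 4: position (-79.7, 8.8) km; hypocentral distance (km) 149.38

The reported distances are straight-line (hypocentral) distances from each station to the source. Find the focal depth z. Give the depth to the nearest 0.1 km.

depth ≈ 52.0 km

Each station gives a sphere (x−x_i)² + (y−y_i)² + z² = d_i² (stations at z=0).
Subtracting the Seismometer 1 sphere from Seismometer 2 and Seismometer 3: z² cancels, leaving linear equations in x and y:
340.4 x + 60.6 y = 21802.77
335.8 x + 197.8 y = 25580.59
Solving: x ≈ 58.798, y ≈ 29.507 km (keep extra digits for the depth step; rounded: 58.8, 29.5).
Then from the Seismometer 1 sphere: z² = 162.34² − (x + 71.3)² − (y + 52.5)² with x = 58.798, y = 29.507, so z ≈ 51.997 ≈ 52.0 km.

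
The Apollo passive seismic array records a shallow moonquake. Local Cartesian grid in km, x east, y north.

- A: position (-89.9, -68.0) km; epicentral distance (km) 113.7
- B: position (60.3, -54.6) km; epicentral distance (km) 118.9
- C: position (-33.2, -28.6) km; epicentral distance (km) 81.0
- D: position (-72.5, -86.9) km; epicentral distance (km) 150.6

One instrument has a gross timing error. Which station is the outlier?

A

Solve using three stations at a time. Using B, C, D (subtract circle equations pairwise → linear system) gives (x, y) ≈ (-2.5, 46.5).
Distances from that point to each station vs reported:
  A: calculated 144.1 vs reported 113.7 → residual 30.4 km
  B: calculated 119.0 vs reported 118.9 → residual 0.1 km
  C: calculated 81.2 vs reported 81.0 → residual 0.2 km
  D: calculated 150.7 vs reported 150.6 → residual 0.1 km
B, C, D are mutually consistent (residuals ≈ 0); A is off by 30.4 km.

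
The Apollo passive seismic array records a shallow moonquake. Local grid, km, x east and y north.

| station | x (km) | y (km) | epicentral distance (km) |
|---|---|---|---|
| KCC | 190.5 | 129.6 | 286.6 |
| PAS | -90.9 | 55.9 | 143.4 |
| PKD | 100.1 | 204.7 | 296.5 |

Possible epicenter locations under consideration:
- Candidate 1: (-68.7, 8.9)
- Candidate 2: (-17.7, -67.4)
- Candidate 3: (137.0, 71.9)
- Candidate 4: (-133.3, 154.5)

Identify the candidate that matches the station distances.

For each candidate, compare |candidate − station| to the reported distance:
Candidate 1: residuals KCC 0.7, PAS 91.4, PKD 38.0 → max 91.4 km
Candidate 2: residuals KCC 0.0, PAS 0.0, PKD 0.0 → max 0.0 km
Candidate 3: residuals KCC 207.9, PAS 85.1, PKD 158.7 → max 207.9 km
Candidate 4: residuals KCC 38.2, PAS 36.1, PKD 57.8 → max 57.8 km
Only Candidate 2 has all residuals ≈ 0.

Candidate 2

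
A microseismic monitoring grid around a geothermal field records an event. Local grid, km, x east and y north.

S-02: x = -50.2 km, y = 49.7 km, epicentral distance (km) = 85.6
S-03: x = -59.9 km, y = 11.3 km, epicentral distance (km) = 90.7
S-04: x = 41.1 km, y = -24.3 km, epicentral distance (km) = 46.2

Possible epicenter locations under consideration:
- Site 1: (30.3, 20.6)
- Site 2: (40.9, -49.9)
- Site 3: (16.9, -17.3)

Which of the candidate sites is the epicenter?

Site 1

For each candidate, compare |candidate − station| to the reported distance:
Site 1: residuals S-02 0.0, S-03 0.0, S-04 0.0 → max 0.0 km
Site 2: residuals S-02 49.4, S-03 27.2, S-04 20.6 → max 49.4 km
Site 3: residuals S-02 9.2, S-03 8.7, S-04 21.0 → max 21.0 km
Only Site 1 has all residuals ≈ 0.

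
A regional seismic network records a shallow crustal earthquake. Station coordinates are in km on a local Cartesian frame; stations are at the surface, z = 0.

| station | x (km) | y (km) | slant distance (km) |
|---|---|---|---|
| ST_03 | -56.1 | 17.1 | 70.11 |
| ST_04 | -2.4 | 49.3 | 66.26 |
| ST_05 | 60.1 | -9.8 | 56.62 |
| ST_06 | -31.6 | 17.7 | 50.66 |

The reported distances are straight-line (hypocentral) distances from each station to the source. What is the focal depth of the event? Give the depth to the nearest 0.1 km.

z ≈ 11.2 km

Each station gives a sphere (x−x_i)² + (y−y_i)² + z² = d_i² (stations at z=0).
Subtracting the ST_03 sphere from ST_04 and ST_05: z² cancels, leaving linear equations in x and y:
107.4 x + 64.4 y = -478.35
232.4 x − 53.8 y = 1978.02
Solving: x ≈ 4.900, y ≈ -15.599 km (keep extra digits for the depth step; rounded: 4.9, -15.6).
Then from the ST_03 sphere: z² = 70.11² − (x + 56.1)² − (y − 17.1)² with x = 4.900, y = -15.599, so z ≈ 11.189 ≈ 11.2 km.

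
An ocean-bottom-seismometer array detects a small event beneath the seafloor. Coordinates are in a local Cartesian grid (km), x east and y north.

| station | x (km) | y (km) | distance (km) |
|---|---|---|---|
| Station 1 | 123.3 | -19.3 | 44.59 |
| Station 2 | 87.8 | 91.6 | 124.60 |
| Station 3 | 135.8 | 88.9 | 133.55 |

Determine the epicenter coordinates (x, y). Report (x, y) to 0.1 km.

x ≈ 80.8 km, y ≈ -32.8 km

Circle about each station: (x − 123.3)² + (y + 19.3)² = 44.59²; (x − 87.8)² + (y − 91.6)² = 124.60²; (x − 135.8)² + (y − 88.9)² = 133.55².
Subtracting pairs of circle equations eliminates x²+y² and gives linear equations (the radical axes):
-71.0 x + 221.8 y = -13012.87
25.0 x + 216.4 y = -5077.86
Solving the 2×2 system: x ≈ 80.8, y ≈ -32.8 km.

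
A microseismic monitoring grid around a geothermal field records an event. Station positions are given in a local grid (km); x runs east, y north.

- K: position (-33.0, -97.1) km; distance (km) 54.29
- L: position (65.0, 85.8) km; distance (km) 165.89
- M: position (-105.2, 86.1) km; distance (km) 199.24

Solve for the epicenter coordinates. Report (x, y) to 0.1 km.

(15.4, -72.5)

Circle about each station: (x + 33.0)² + (y + 97.1)² = 54.29²; (x − 65.0)² + (y − 85.8)² = 165.89²; (x + 105.2)² + (y − 86.1)² = 199.24².
Subtracting pairs of circle equations eliminates x²+y² and gives linear equations (the radical axes):
196.0 x + 365.8 y = -23502.86
-144.4 x + 366.4 y = -28786.33
Solving the 2×2 system: x ≈ 15.4, y ≈ -72.5 km.
Check against K (with the unrounded x, y): √((x + 33.0)²+(y + 97.1)²) = 54.29 ≈ 54.29 km. ✓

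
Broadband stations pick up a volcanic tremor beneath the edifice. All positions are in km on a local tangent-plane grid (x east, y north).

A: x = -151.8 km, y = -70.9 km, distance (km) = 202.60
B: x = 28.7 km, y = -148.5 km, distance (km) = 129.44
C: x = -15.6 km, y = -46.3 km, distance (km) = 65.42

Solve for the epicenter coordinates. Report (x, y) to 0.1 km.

(44.3, -20.0)

Circle about each station: (x + 151.8)² + (y + 70.9)² = 202.60²; (x − 28.7)² + (y + 148.5)² = 129.44²; (x + 15.6)² + (y + 46.3)² = 65.42².
Subtracting pairs of circle equations eliminates x²+y² and gives linear equations (the radical axes):
361.0 x − 155.2 y = 19097.94
272.4 x + 49.2 y = 11083.98
Solving the 2×2 system: x ≈ 44.3, y ≈ -20.0 km.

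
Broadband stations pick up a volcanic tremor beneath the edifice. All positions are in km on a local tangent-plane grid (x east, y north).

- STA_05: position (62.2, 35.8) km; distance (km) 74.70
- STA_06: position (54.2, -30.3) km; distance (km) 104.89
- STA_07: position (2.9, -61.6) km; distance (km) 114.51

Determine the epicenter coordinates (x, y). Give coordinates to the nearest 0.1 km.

(-10.7, 52.1)

Circle about each station: (x − 62.2)² + (y − 35.8)² = 74.70²; (x − 54.2)² + (y + 30.3)² = 104.89²; (x − 2.9)² + (y + 61.6)² = 114.51².
Subtracting the STA_05 equation from the STA_06 and STA_07 equations removes the quadratic terms:
-16.0 x − 132.2 y = -6716.57
-118.6 x − 194.8 y = -8879.96
Solving the 2×2 system: x ≈ -10.7, y ≈ 52.1 km.
Check against STA_05 (with the unrounded x, y): √((x − 62.2)²+(y − 35.8)²) = 74.70 ≈ 74.70 km. ✓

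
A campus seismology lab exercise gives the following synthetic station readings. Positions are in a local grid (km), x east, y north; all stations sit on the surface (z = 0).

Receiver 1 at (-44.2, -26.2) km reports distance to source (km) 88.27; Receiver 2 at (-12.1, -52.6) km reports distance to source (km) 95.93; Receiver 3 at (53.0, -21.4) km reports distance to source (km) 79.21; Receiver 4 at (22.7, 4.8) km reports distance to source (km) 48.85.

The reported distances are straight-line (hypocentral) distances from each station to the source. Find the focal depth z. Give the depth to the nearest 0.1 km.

Each station gives a sphere (x−x_i)² + (y−y_i)² + z² = d_i² (stations at z=0).
Subtracting the Receiver 1 sphere from Receiver 2 and Receiver 3: z² cancels, leaving linear equations in x and y:
64.2 x − 52.8 y = -1137.88
194.4 x + 9.6 y = 2144.25
Solving: x ≈ 9.401, y ≈ 32.982 km (keep extra digits for the depth step; rounded: 9.4, 33.0).
Then from the Receiver 1 sphere: z² = 88.27² − (x + 44.2)² − (y + 26.2)² with x = 9.401, y = 32.982, so z ≈ 37.630 ≈ 37.6 km.

37.6 km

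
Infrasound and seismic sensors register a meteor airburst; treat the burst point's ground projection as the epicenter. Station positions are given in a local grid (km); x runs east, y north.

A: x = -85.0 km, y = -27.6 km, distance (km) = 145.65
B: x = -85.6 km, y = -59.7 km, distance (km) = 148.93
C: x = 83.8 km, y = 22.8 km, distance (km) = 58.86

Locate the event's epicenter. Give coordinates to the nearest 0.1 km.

60.6 km east, -31.3 km north

Circle about each station: (x + 85.0)² + (y + 27.6)² = 145.65²; (x + 85.6)² + (y + 59.7)² = 148.93²; (x − 83.8)² + (y − 22.8)² = 58.86².
Subtracting pairs of circle equations eliminates x²+y² and gives linear equations (the radical axes):
-1.2 x − 64.2 y = 1938.47
337.6 x + 100.8 y = 17304.94
Solving the 2×2 system: x ≈ 60.6, y ≈ -31.3 km.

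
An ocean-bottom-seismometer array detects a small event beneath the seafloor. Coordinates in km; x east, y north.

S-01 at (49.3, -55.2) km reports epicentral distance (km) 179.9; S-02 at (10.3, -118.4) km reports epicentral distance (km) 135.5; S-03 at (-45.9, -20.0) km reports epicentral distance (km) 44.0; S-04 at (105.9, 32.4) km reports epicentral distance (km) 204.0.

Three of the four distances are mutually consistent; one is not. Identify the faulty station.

S-01

Solve using three stations at a time. Using S-02, S-03, S-04 (subtract circle equations pairwise → linear system) gives (x, y) ≈ (-89.4, -26.6).
Distances from that point to each station vs reported:
  S-01: calculated 141.6 vs reported 179.9 → residual 38.3 km
  S-02: calculated 135.5 vs reported 135.5 → residual 0.0 km
  S-03: calculated 44.0 vs reported 44.0 → residual 0.0 km
  S-04: calculated 204.0 vs reported 204.0 → residual 0.0 km
S-02, S-03, S-04 are mutually consistent (residuals ≈ 0); S-01 is off by 38.3 km.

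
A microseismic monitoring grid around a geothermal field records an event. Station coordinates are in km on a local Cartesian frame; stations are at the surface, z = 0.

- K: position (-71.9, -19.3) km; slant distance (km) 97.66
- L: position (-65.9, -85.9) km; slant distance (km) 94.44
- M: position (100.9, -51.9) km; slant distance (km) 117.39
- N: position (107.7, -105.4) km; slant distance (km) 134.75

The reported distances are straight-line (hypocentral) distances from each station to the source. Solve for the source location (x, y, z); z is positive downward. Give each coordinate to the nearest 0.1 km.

Each station gives a sphere (x−x_i)² + (y−y_i)² + z² = d_i² (stations at z=0).
Subtracting the K sphere from L and M: z² cancels, leaving linear equations in x and y:
12.0 x − 133.2 y = 6798.08
345.6 x − 65.2 y = 3089.38
Solving: x ≈ -0.701, y ≈ -51.100 km (keep extra digits for the depth step; rounded: -0.7, -51.1).
Then from the K sphere: z² = 97.66² − (x + 71.9)² − (y + 19.3)² with x = -0.701, y = -51.100, so z ≈ 58.796 ≈ 58.8 km.
Check against N (with the unrounded solution): distance 134.75 ≈ 134.75 km. ✓

x ≈ -0.7 km, y ≈ -51.1 km, depth ≈ 58.8 km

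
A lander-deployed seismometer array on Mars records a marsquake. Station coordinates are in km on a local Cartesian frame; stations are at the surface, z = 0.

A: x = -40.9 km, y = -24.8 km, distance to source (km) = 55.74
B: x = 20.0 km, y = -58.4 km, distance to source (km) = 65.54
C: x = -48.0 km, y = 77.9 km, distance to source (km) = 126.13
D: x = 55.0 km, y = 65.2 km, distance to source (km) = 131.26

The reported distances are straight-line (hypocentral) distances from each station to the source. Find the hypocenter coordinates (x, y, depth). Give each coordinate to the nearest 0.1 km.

x ≈ -15.9 km, y ≈ -33.8 km, depth ≈ 49.0 km

Each station gives a sphere (x−x_i)² + (y−y_i)² + z² = d_i² (stations at z=0).
Subtracting the A sphere from B and C: z² cancels, leaving linear equations in x and y:
121.8 x − 67.2 y = 334.17
-14.2 x + 205.4 y = -6717.27
Solving: x ≈ -15.906, y ≈ -33.803 km (keep extra digits for the depth step; rounded: -15.9, -33.8).
Then from the A sphere: z² = 55.74² − (x + 40.9)² − (y + 24.8)² with x = -15.906, y = -33.803, so z ≈ 49.002 ≈ 49.0 km.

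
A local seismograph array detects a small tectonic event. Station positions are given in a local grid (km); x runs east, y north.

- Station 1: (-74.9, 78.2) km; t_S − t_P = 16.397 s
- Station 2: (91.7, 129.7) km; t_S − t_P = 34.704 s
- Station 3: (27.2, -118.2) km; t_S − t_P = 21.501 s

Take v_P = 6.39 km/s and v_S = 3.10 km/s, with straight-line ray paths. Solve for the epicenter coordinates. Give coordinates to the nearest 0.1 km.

Distance from S−P lag: d = Δt · v_P v_S / (v_P − v_S) = Δt · (6.39·3.10)/(6.39−3.10) ≈ 6.0210·Δt.
So d_Station 1 = 98.73, d_Station 2 = 208.95, d_Station 3 = 129.46 km.
Circle about each station: (x + 74.9)² + (y − 78.2)² = 98.73²; (x − 91.7)² + (y − 129.7)² = 208.95²; (x − 27.2)² + (y + 118.2)² = 129.46².
Subtracting the Station 1 equation from the Station 2 and Station 3 equations removes the quadratic terms:
333.2 x + 103.0 y = -20406.76
204.2 x − 392.8 y = -4026.45
Solving the 2×2 system: x ≈ -55.5, y ≈ -18.6 km.
Check against Station 1 (with the unrounded x, y): √((x + 74.9)²+(y − 78.2)²) = 98.72 ≈ 98.73 km. ✓

-55.5 km east, -18.6 km north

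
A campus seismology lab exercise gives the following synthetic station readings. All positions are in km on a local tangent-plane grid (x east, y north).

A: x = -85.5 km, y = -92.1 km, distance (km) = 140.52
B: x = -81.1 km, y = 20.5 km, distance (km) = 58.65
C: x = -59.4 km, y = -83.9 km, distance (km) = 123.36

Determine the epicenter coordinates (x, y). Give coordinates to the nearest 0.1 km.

x ≈ -24.1 km, y ≈ 34.3 km

Circle about each station: (x + 85.5)² + (y + 92.1)² = 140.52²; (x + 81.1)² + (y − 20.5)² = 58.65²; (x + 59.4)² + (y + 83.9)² = 123.36².
Subtracting the A equation from the B and C equations removes the quadratic terms:
8.8 x + 225.2 y = 7510.85
52.2 x + 16.4 y = -696.91
Solving the 2×2 system: x ≈ -24.1, y ≈ 34.3 km.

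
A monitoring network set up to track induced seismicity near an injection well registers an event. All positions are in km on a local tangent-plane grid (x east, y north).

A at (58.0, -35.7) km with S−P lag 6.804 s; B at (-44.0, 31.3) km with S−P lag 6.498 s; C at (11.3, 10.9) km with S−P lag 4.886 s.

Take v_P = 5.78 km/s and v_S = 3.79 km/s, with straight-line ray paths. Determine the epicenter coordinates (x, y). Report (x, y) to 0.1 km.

(-16.9, -34.9)

Distance from S−P lag: d = Δt · v_P v_S / (v_P − v_S) = Δt · (5.78·3.79)/(5.78−3.79) ≈ 11.0081·Δt.
So d_A = 74.90, d_B = 71.53, d_C = 53.79 km.
Circle about each station: (x − 58.0)² + (y + 35.7)² = 74.90²; (x + 44.0)² + (y − 31.3)² = 71.53²; (x − 11.3)² + (y − 10.9)² = 53.79².
Subtracting the A equation from the B and C equations removes the quadratic terms:
-204.0 x + 134.0 y = -1229.33
-93.4 x + 93.2 y = -1675.34
Solving the 2×2 system: x ≈ -16.9, y ≈ -34.9 km.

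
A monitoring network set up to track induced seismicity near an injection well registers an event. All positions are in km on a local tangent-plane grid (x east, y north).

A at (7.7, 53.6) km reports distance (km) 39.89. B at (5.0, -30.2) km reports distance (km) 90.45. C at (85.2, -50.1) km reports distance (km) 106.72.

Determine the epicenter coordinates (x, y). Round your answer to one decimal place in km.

Circle about each station: (x − 7.7)² + (y − 53.6)² = 39.89²; (x − 5.0)² + (y + 30.2)² = 90.45²; (x − 85.2)² + (y + 50.1)² = 106.72².
Subtracting the A equation from the B and C equations removes the quadratic terms:
-5.4 x − 167.6 y = -8585.20
155.0 x − 207.4 y = -2961.15
Solving the 2×2 system: x ≈ 47.4, y ≈ 49.7 km.
Check against A (with the unrounded x, y): √((x − 7.7)²+(y − 53.6)²) = 39.89 ≈ 39.89 km. ✓

47.4 km east, 49.7 km north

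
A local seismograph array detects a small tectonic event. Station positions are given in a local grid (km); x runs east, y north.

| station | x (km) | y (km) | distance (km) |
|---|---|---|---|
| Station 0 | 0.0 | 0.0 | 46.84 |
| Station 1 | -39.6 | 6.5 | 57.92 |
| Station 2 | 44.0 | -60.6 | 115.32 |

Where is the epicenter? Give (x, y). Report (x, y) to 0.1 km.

2.0 km east, 46.8 km north

Circle about each station: x² + y² = 46.84²; (x + 39.6)² + (y − 6.5)² = 57.92²; (x − 44.0)² + (y + 60.6)² = 115.32².
Subtracting pairs of circle equations eliminates x²+y² and gives linear equations (the radical axes):
-79.2 x + 13.0 y = 449.67
88.0 x − 121.2 y = -5496.36
Solving the 2×2 system: x ≈ 2.0, y ≈ 46.8 km.
Check against Station 0 (with the unrounded x, y): √(x²+y²) = 46.85 ≈ 46.84 km. ✓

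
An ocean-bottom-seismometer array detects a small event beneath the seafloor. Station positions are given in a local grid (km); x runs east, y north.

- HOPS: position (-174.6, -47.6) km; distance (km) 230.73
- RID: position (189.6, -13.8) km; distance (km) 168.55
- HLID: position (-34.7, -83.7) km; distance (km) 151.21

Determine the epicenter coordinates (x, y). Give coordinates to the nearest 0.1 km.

34.0 km east, 51.0 km north

Circle about each station: (x + 174.6)² + (y + 47.6)² = 230.73²; (x − 189.6)² + (y + 13.8)² = 168.55²; (x + 34.7)² + (y + 83.7)² = 151.21².
Subtracting the HOPS equation from the RID and HLID equations removes the quadratic terms:
728.4 x + 67.6 y = 28214.91
279.8 x − 72.2 y = 5830.73
Solving the 2×2 system: x ≈ 34.0, y ≈ 51.0 km.
Check against HOPS (with the unrounded x, y): √((x + 174.6)²+(y + 47.6)²) = 230.73 ≈ 230.73 km. ✓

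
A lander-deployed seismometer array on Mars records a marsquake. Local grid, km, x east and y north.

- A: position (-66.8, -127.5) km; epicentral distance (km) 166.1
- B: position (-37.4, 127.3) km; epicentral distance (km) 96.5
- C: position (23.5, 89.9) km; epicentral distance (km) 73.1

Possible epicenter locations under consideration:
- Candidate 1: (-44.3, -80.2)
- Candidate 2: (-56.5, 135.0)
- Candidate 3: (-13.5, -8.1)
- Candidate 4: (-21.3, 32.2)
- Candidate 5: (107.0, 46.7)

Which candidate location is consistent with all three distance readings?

Candidate 4

For each candidate, compare |candidate − station| to the reported distance:
Candidate 1: residuals A 113.7, B 111.1, C 110.0 → max 113.7 km
Candidate 2: residuals A 96.6, B 75.9, C 18.7 → max 96.6 km
Candidate 3: residuals A 35.3, B 41.0, C 31.7 → max 41.0 km
Candidate 4: residuals A 0.0, B 0.0, C 0.0 → max 0.0 km
Candidate 5: residuals A 80.0, B 68.9, C 20.9 → max 80.0 km
Only Candidate 4 has all residuals ≈ 0.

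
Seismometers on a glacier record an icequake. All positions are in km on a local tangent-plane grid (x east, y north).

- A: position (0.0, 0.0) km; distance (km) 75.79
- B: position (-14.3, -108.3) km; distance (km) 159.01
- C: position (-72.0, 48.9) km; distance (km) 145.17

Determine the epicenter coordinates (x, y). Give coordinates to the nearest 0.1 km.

Circle about each station: x² + y² = 75.79²; (x + 14.3)² + (y + 108.3)² = 159.01²; (x + 72.0)² + (y − 48.9)² = 145.17².
Subtracting pairs of circle equations eliminates x²+y² and gives linear equations (the radical axes):
-28.6 x − 216.6 y = -7606.68
-144.0 x + 97.8 y = -7754.99
Solving the 2×2 system: x ≈ 71.3, y ≈ 25.7 km.

x ≈ 71.3 km, y ≈ 25.7 km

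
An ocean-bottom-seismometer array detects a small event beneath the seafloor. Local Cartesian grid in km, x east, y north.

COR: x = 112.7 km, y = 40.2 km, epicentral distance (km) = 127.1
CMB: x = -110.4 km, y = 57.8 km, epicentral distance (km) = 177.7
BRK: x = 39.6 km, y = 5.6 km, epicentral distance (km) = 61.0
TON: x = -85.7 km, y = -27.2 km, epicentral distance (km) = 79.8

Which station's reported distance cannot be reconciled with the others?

TON

Solve using three stations at a time. Using COR, CMB, BRK (subtract circle equations pairwise → linear system) gives (x, y) ≈ (27.6, -54.2).
Distances from that point to each station vs reported:
  COR: calculated 127.1 vs reported 127.1 → residual 0.0 km
  CMB: calculated 177.7 vs reported 177.7 → residual 0.0 km
  BRK: calculated 61.0 vs reported 61.0 → residual 0.0 km
  TON: calculated 116.4 vs reported 79.8 → residual 36.6 km
COR, CMB, BRK are mutually consistent (residuals ≈ 0); TON is off by 36.6 km.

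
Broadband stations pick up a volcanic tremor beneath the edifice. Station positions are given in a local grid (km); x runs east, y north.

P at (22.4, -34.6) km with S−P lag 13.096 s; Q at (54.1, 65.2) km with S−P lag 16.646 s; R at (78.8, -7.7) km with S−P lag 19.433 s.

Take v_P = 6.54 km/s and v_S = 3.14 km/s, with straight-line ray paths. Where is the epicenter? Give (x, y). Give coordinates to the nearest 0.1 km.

Distance from S−P lag: d = Δt · v_P v_S / (v_P − v_S) = Δt · (6.54·3.14)/(6.54−3.14) ≈ 6.0399·Δt.
So d_P = 79.10, d_Q = 100.54, d_R = 117.37 km.
Circle about each station: (x − 22.4)² + (y + 34.6)² = 79.10²; (x − 54.1)² + (y − 65.2)² = 100.54²; (x − 78.8)² + (y + 7.7)² = 117.37².
Subtracting the P equation from the Q and R equations removes the quadratic terms:
63.4 x + 199.6 y = 1627.45
112.8 x + 53.8 y = -2949.10
Solving the 2×2 system: x ≈ -35.4, y ≈ 19.4 km.
Check against P (with the unrounded x, y): √((x − 22.4)²+(y + 34.6)²) = 79.09 ≈ 79.10 km. ✓

(-35.4, 19.4)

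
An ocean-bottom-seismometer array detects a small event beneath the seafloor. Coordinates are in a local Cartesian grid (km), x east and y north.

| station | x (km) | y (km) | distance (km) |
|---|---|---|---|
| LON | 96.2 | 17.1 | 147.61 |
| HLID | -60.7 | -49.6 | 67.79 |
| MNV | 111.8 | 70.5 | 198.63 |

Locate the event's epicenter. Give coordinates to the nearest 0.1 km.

-5.9 km east, -89.5 km north

Circle about each station: (x − 96.2)² + (y − 17.1)² = 147.61²; (x + 60.7)² + (y + 49.6)² = 67.79²; (x − 111.8)² + (y − 70.5)² = 198.63².
Subtracting pairs of circle equations eliminates x²+y² and gives linear equations (the radical axes):
-313.8 x − 133.4 y = 13791.03
31.2 x + 106.8 y = -9742.52
Solving the 2×2 system: x ≈ -5.9, y ≈ -89.5 km.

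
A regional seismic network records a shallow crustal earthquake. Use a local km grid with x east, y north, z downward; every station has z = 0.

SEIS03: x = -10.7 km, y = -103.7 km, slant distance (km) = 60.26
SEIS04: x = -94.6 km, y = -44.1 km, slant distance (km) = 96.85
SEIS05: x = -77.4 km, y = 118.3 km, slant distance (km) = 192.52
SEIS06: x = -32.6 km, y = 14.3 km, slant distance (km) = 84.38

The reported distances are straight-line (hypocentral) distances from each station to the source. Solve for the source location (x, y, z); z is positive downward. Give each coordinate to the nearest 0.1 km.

x ≈ -6.1 km, y ≈ -56.6 km, depth ≈ 37.3 km

Each station gives a sphere (x−x_i)² + (y−y_i)² + z² = d_i² (stations at z=0).
Subtracting the SEIS03 sphere from SEIS04 and SEIS05: z² cancels, leaving linear equations in x and y:
-167.8 x + 119.2 y = -5722.86
-133.4 x + 444.0 y = -24315.21
Solving: x ≈ -6.099, y ≈ -56.596 km (keep extra digits for the depth step; rounded: -6.1, -56.6).
Then from the SEIS03 sphere: z² = 60.26² − (x + 10.7)² − (y + 103.7)² with x = -6.099, y = -56.596, so z ≈ 37.300 ≈ 37.3 km.
Check against SEIS06 (with the unrounded solution): distance 84.38 ≈ 84.38 km. ✓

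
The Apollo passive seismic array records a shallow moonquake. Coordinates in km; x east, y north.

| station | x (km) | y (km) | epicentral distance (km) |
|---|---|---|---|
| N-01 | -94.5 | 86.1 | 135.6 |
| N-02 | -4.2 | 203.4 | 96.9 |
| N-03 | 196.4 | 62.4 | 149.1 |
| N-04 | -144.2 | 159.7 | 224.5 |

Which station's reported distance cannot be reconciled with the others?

Solve using three stations at a time. Using N-02, N-03, N-04 (subtract circle equations pairwise → linear system) gives (x, y) ≈ (80.3, 155.9).
Distances from that point to each station vs reported:
  N-01: calculated 188.2 vs reported 135.6 → residual 52.6 km
  N-02: calculated 96.9 vs reported 96.9 → residual 0.0 km
  N-03: calculated 149.1 vs reported 149.1 → residual 0.0 km
  N-04: calculated 224.5 vs reported 224.5 → residual 0.0 km
N-02, N-03, N-04 are mutually consistent (residuals ≈ 0); N-01 is off by 52.6 km.

N-01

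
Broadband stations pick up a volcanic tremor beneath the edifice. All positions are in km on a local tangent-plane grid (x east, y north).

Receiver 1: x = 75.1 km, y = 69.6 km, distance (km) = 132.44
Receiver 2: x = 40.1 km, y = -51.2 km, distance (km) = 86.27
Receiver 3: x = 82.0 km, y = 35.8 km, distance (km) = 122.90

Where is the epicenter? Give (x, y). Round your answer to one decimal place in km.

Circle about each station: (x − 75.1)² + (y − 69.6)² = 132.44²; (x − 40.1)² + (y + 51.2)² = 86.27²; (x − 82.0)² + (y − 35.8)² = 122.90².
Subtracting the Receiver 1 equation from the Receiver 2 and Receiver 3 equations removes the quadratic terms:
-70.0 x − 241.6 y = 3843.12
13.8 x − 67.6 y = -42.59
Solving the 2×2 system: x ≈ -33.5, y ≈ -6.2 km.

x ≈ -33.5 km, y ≈ -6.2 km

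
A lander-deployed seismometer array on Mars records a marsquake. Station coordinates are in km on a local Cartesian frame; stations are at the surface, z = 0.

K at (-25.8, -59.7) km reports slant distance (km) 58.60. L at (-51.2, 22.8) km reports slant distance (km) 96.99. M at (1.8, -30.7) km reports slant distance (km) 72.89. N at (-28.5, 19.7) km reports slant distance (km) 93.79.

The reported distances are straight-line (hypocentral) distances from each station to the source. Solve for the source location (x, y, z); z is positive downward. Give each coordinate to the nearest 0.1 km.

(-36.7, -54.1, 57.3)

Each station gives a sphere (x−x_i)² + (y−y_i)² + z² = d_i² (stations at z=0).
Subtracting the K sphere from L and M: z² cancels, leaving linear equations in x and y:
-50.8 x + 165.0 y = -7061.55
55.2 x + 58.0 y = -5162.99
Solving: x ≈ -36.694, y ≈ -54.095 km (keep extra digits for the depth step; rounded: -36.7, -54.1).
Then from the K sphere: z² = 58.60² − (x + 25.8)² − (y + 59.7)² with x = -36.694, y = -54.095, so z ≈ 57.305 ≈ 57.3 km.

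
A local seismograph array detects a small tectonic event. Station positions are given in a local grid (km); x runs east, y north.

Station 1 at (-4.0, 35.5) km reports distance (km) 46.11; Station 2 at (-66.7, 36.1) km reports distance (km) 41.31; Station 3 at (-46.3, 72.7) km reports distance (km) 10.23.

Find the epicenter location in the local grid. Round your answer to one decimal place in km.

Circle about each station: (x + 4.0)² + (y − 35.5)² = 46.11²; (x + 66.7)² + (y − 36.1)² = 41.31²; (x + 46.3)² + (y − 72.7)² = 10.23².
Subtracting pairs of circle equations eliminates x²+y² and gives linear equations (the radical axes):
-125.4 x + 1.2 y = 4895.47
-84.6 x + 74.4 y = 8174.21
Solving the 2×2 system: x ≈ -38.4, y ≈ 66.2 km.
Check against Station 1 (with the unrounded x, y): √((x + 4.0)²+(y − 35.5)²) = 46.11 ≈ 46.11 km. ✓

-38.4 km east, 66.2 km north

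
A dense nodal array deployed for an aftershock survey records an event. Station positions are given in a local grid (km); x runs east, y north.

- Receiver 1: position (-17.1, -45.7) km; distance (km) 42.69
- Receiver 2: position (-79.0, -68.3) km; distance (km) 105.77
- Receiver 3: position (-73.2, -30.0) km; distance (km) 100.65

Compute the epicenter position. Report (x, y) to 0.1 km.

25.3 km east, -50.7 km north

Circle about each station: (x + 17.1)² + (y + 45.7)² = 42.69²; (x + 79.0)² + (y + 68.3)² = 105.77²; (x + 73.2)² + (y + 30.0)² = 100.65².
Subtracting pairs of circle equations eliminates x²+y² and gives linear equations (the radical axes):
-123.8 x − 45.2 y = -839.87
-112.2 x + 31.4 y = -4430.65
Solving the 2×2 system: x ≈ 25.3, y ≈ -50.7 km.
Check against Receiver 1 (with the unrounded x, y): √((x + 17.1)²+(y + 45.7)²) = 42.69 ≈ 42.69 km. ✓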